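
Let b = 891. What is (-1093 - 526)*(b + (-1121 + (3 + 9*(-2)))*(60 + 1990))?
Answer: 3768884671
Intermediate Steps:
(-1093 - 526)*(b + (-1121 + (3 + 9*(-2)))*(60 + 1990)) = (-1093 - 526)*(891 + (-1121 + (3 + 9*(-2)))*(60 + 1990)) = -1619*(891 + (-1121 + (3 - 18))*2050) = -1619*(891 + (-1121 - 15)*2050) = -1619*(891 - 1136*2050) = -1619*(891 - 2328800) = -1619*(-2327909) = 3768884671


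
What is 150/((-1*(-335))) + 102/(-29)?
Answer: -5964/1943 ≈ -3.0695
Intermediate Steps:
150/((-1*(-335))) + 102/(-29) = 150/335 + 102*(-1/29) = 150*(1/335) - 102/29 = 30/67 - 102/29 = -5964/1943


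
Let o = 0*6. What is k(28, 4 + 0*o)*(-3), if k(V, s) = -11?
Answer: 33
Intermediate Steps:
o = 0
k(28, 4 + 0*o)*(-3) = -11*(-3) = 33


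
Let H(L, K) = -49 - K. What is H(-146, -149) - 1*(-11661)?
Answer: 11761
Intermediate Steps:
H(-146, -149) - 1*(-11661) = (-49 - 1*(-149)) - 1*(-11661) = (-49 + 149) + 11661 = 100 + 11661 = 11761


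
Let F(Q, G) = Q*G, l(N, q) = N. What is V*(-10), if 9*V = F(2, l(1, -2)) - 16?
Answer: 140/9 ≈ 15.556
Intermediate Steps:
F(Q, G) = G*Q
V = -14/9 (V = (1*2 - 16)/9 = (2 - 16)/9 = (1/9)*(-14) = -14/9 ≈ -1.5556)
V*(-10) = -14/9*(-10) = 140/9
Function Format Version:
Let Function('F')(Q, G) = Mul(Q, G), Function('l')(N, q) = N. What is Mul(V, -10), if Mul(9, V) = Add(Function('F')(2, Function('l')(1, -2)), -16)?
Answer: Rational(140, 9) ≈ 15.556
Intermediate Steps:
Function('F')(Q, G) = Mul(G, Q)
V = Rational(-14, 9) (V = Mul(Rational(1, 9), Add(Mul(1, 2), -16)) = Mul(Rational(1, 9), Add(2, -16)) = Mul(Rational(1, 9), -14) = Rational(-14, 9) ≈ -1.5556)
Mul(V, -10) = Mul(Rational(-14, 9), -10) = Rational(140, 9)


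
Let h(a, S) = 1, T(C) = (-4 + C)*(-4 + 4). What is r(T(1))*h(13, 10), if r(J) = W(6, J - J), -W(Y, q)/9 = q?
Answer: 0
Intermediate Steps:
W(Y, q) = -9*q
T(C) = 0 (T(C) = (-4 + C)*0 = 0)
r(J) = 0 (r(J) = -9*(J - J) = -9*0 = 0)
r(T(1))*h(13, 10) = 0*1 = 0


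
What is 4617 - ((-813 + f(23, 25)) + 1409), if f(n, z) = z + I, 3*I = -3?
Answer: 3997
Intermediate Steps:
I = -1 (I = (1/3)*(-3) = -1)
f(n, z) = -1 + z (f(n, z) = z - 1 = -1 + z)
4617 - ((-813 + f(23, 25)) + 1409) = 4617 - ((-813 + (-1 + 25)) + 1409) = 4617 - ((-813 + 24) + 1409) = 4617 - (-789 + 1409) = 4617 - 1*620 = 4617 - 620 = 3997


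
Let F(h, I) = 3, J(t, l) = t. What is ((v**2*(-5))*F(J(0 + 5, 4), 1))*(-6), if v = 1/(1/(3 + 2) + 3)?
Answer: 1125/128 ≈ 8.7891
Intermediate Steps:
v = 5/16 (v = 1/(1/5 + 3) = 1/(16/5) = 5/16 ≈ 0.31250)
((v**2*(-5))*F(J(0 + 5, 4), 1))*(-6) = (((5/16)**2*(-5))*3)*(-6) = (((25/256)*(-5))*3)*(-6) = -125/256*3*(-6) = -375/256*(-6) = 1125/128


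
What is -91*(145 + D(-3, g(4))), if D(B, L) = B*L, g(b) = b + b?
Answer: -11011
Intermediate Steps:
g(b) = 2*b
-91*(145 + D(-3, g(4))) = -91*(145 - 6*4) = -91*(145 - 3*8) = -91*(145 - 24) = -91*121 = -11011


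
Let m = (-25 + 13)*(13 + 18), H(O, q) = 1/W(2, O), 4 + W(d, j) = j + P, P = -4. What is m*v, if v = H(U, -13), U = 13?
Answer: -372/5 ≈ -74.400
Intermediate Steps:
W(d, j) = -8 + j (W(d, j) = -4 + (j - 4) = -4 + (-4 + j) = -8 + j)
H(O, q) = 1/(-8 + O)
m = -372 (m = -12*31 = -372)
v = ⅕ (v = 1/(-8 + 13) = 1/5 = ⅕ ≈ 0.20000)
m*v = -372*⅕ = -372/5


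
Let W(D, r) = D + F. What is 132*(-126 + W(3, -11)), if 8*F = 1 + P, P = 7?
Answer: -16104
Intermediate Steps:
F = 1 (F = (1 + 7)/8 = (1/8)*8 = 1)
W(D, r) = 1 + D (W(D, r) = D + 1 = 1 + D)
132*(-126 + W(3, -11)) = 132*(-126 + (1 + 3)) = 132*(-126 + 4) = 132*(-122) = -16104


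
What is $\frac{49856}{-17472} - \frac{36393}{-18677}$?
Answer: $- \frac{4614094}{5098821} \approx -0.90493$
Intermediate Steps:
$\frac{49856}{-17472} - \frac{36393}{-18677} = 49856 \left(- \frac{1}{17472}\right) - - \frac{36393}{18677} = - \frac{779}{273} + \frac{36393}{18677} = - \frac{4614094}{5098821}$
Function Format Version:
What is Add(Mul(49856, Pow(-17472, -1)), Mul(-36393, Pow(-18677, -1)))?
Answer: Rational(-4614094, 5098821) ≈ -0.90493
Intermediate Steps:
Add(Mul(49856, Pow(-17472, -1)), Mul(-36393, Pow(-18677, -1))) = Add(Mul(49856, Rational(-1, 17472)), Mul(-36393, Rational(-1, 18677))) = Add(Rational(-779, 273), Rational(36393, 18677)) = Rational(-4614094, 5098821)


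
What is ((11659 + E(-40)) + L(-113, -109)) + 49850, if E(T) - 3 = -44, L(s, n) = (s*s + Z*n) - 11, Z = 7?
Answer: 73463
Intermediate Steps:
L(s, n) = -11 + s² + 7*n (L(s, n) = (s*s + 7*n) - 11 = (s² + 7*n) - 11 = -11 + s² + 7*n)
E(T) = -41 (E(T) = 3 - 44 = -41)
((11659 + E(-40)) + L(-113, -109)) + 49850 = ((11659 - 41) + (-11 + (-113)² + 7*(-109))) + 49850 = (11618 + (-11 + 12769 - 763)) + 49850 = (11618 + 11995) + 49850 = 23613 + 49850 = 73463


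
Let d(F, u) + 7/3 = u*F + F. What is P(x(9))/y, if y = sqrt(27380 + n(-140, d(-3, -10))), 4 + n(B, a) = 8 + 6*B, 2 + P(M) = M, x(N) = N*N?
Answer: sqrt(1659)/84 ≈ 0.48489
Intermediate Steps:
x(N) = N**2
P(M) = -2 + M
d(F, u) = -7/3 + F + F*u (d(F, u) = -7/3 + (u*F + F) = -7/3 + (F*u + F) = -7/3 + (F + F*u) = -7/3 + F + F*u)
n(B, a) = 4 + 6*B (n(B, a) = -4 + (8 + 6*B) = 4 + 6*B)
y = 4*sqrt(1659) (y = sqrt(27380 + (4 + 6*(-140))) = sqrt(27380 + (4 - 840)) = sqrt(27380 - 836) = sqrt(26544) = 4*sqrt(1659) ≈ 162.92)
P(x(9))/y = (-2 + 9**2)/((4*sqrt(1659))) = (-2 + 81)*(sqrt(1659)/6636) = 79*(sqrt(1659)/6636) = sqrt(1659)/84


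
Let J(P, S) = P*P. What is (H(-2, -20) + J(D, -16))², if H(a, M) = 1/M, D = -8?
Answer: 1635841/400 ≈ 4089.6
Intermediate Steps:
J(P, S) = P²
(H(-2, -20) + J(D, -16))² = (1/(-20) + (-8)²)² = (-1/20 + 64)² = (1279/20)² = 1635841/400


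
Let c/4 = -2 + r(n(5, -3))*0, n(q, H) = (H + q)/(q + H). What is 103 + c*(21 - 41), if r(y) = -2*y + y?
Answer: 263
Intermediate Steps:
n(q, H) = 1 (n(q, H) = (H + q)/(H + q) = 1)
r(y) = -y
c = -8 (c = 4*(-2 - 1*1*0) = 4*(-2 - 1*0) = 4*(-2 + 0) = 4*(-2) = -8)
103 + c*(21 - 41) = 103 - 8*(21 - 41) = 103 - 8*(-20) = 103 + 160 = 263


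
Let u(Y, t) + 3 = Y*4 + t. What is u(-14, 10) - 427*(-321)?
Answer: 137018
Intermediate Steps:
u(Y, t) = -3 + t + 4*Y (u(Y, t) = -3 + (Y*4 + t) = -3 + (4*Y + t) = -3 + (t + 4*Y) = -3 + t + 4*Y)
u(-14, 10) - 427*(-321) = (-3 + 10 + 4*(-14)) - 427*(-321) = (-3 + 10 - 56) + 137067 = -49 + 137067 = 137018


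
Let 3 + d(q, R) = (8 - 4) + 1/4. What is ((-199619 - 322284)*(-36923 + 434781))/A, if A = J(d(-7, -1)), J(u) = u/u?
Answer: -207643283774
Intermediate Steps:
d(q, R) = 5/4 (d(q, R) = -3 + ((8 - 4) + 1/4) = -3 + (4 + ¼) = -3 + 17/4 = 5/4)
J(u) = 1
A = 1
((-199619 - 322284)*(-36923 + 434781))/A = ((-199619 - 322284)*(-36923 + 434781))/1 = -521903*397858*1 = -207643283774*1 = -207643283774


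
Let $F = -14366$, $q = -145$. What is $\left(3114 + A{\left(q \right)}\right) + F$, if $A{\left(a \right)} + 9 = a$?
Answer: $-11406$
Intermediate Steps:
$A{\left(a \right)} = -9 + a$
$\left(3114 + A{\left(q \right)}\right) + F = \left(3114 - 154\right) - 14366 = 2960 - 14366 = -11406$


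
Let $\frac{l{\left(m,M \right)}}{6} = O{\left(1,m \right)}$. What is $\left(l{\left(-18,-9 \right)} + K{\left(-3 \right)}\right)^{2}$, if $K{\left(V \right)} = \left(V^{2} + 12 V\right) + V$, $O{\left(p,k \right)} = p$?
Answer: $576$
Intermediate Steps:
$l{\left(m,M \right)} = 6$ ($l{\left(m,M \right)} = 6 \cdot 1 = 6$)
$K{\left(V \right)} = V^{2} + 13 V$
$\left(l{\left(-18,-9 \right)} + K{\left(-3 \right)}\right)^{2} = \left(6 - 3 \left(13 - 3\right)\right)^{2} = \left(6 - 30\right)^{2} = \left(-24\right)^{2} = 576$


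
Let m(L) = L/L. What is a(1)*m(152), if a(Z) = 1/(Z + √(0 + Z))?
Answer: ½ ≈ 0.50000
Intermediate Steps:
a(Z) = 1/(Z + √Z)
m(L) = 1
a(1)*m(152) = 1/(1 + √1) = 1/(1 + 1) = 1/2 = (½)*1 = ½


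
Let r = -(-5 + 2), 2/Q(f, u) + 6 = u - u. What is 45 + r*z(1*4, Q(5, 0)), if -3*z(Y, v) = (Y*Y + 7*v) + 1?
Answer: 91/3 ≈ 30.333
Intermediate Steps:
Q(f, u) = -⅓ (Q(f, u) = 2/(-6 + (u - u)) = 2/(-6 + 0) = 2/(-6) = 2*(-⅙) = -⅓)
z(Y, v) = -⅓ - 7*v/3 - Y²/3 (z(Y, v) = -((Y*Y + 7*v) + 1)/3 = -((Y² + 7*v) + 1)/3 = -(1 + Y² + 7*v)/3 = -⅓ - 7*v/3 - Y²/3)
r = 3 (r = -(-3) = -1*(-3) = 3)
45 + r*z(1*4, Q(5, 0)) = 45 + 3*(-⅓ - 7/3*(-⅓) - (1*4)²/3) = 45 + 3*(-⅓ + 7/9 - ⅓*4²) = 45 + 3*(-⅓ + 7/9 - ⅓*16) = 45 + 3*(-⅓ + 7/9 - 16/3) = 45 + 3*(-44/9) = 45 - 44/3 = 91/3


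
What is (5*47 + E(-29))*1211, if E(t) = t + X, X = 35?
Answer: 291851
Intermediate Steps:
E(t) = 35 + t (E(t) = t + 35 = 35 + t)
(5*47 + E(-29))*1211 = (5*47 + (35 - 29))*1211 = (235 + 6)*1211 = 241*1211 = 291851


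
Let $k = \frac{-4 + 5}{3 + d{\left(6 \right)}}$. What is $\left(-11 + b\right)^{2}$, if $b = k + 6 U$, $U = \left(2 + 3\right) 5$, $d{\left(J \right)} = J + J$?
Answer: $\frac{4351396}{225} \approx 19340.0$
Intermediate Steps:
$d{\left(J \right)} = 2 J$
$U = 25$ ($U = 5 \cdot 5 = 25$)
$k = \frac{1}{15}$ ($k = \frac{-4 + 5}{3 + 2 \cdot 6} = 1 \frac{1}{3 + 12} = 1 \cdot \frac{1}{15} = \frac{1}{15} \approx 0.066667$)
$b = \frac{2251}{15}$ ($b = \frac{1}{15} + 6 \cdot 25 = \frac{1}{15} + 150 = \frac{2251}{15} \approx 150.07$)
$\left(-11 + b\right)^{2} = \left(-11 + \frac{2251}{15}\right)^{2} = \left(\frac{2086}{15}\right)^{2} = \frac{4351396}{225}$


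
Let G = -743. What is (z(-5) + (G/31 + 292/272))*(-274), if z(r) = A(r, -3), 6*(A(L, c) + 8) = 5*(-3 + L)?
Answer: 32542295/3162 ≈ 10292.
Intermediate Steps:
A(L, c) = -21/2 + 5*L/6 (A(L, c) = -8 + (5*(-3 + L))/6 = -8 + (-15 + 5*L)/6 = -8 + (-5/2 + 5*L/6) = -21/2 + 5*L/6)
z(r) = -21/2 + 5*r/6
(z(-5) + (G/31 + 292/272))*(-274) = ((-21/2 + (⅚)*(-5)) + (-743/31 + 292/272))*(-274) = ((-21/2 - 25/6) + (-743*1/31 + 292*(1/272)))*(-274) = (-44/3 + (-743/31 + 73/68))*(-274) = (-44/3 - 48261/2108)*(-274) = -237535/6324*(-274) = 32542295/3162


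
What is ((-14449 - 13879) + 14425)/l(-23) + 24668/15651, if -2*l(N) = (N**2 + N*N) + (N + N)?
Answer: 230077861/7919406 ≈ 29.052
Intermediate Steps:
l(N) = -N - N**2 (l(N) = -((N**2 + N*N) + (N + N))/2 = -((N**2 + N**2) + 2*N)/2 = -(2*N**2 + 2*N)/2 = -(2*N + 2*N**2)/2 = -N - N**2)
((-14449 - 13879) + 14425)/l(-23) + 24668/15651 = ((-14449 - 13879) + 14425)/((-1*(-23)*(1 - 23))) + 24668/15651 = (-28328 + 14425)/((-1*(-23)*(-22))) + 24668*(1/15651) = -13903/(-506) + 24668/15651 = -13903*(-1/506) + 24668/15651 = 13903/506 + 24668/15651 = 230077861/7919406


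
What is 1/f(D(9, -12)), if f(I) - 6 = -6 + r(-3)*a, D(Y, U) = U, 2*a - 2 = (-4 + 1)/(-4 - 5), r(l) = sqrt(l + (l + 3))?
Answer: -2*I*sqrt(3)/7 ≈ -0.49487*I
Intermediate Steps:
r(l) = sqrt(3 + 2*l) (r(l) = sqrt(l + (3 + l)) = sqrt(3 + 2*l))
a = 7/6 (a = 1 + ((-4 + 1)/(-4 - 5))/2 = 1 + (-3/(-9))/2 = 1 + (-3*(-1/9))/2 = 1 + (1/2)*(1/3) = 1 + 1/6 = 7/6 ≈ 1.1667)
f(I) = 7*I*sqrt(3)/6 (f(I) = 6 + (-6 + sqrt(3 + 2*(-3))*(7/6)) = 6 + (-6 + sqrt(3 - 6)*(7/6)) = 6 + (-6 + sqrt(-3)*(7/6)) = 6 + (-6 + (I*sqrt(3))*(7/6)) = 6 + (-6 + 7*I*sqrt(3)/6) = 7*I*sqrt(3)/6)
1/f(D(9, -12)) = 1/(7*I*sqrt(3)/6) = -2*I*sqrt(3)/7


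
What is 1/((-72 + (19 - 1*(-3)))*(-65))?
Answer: 1/3250 ≈ 0.00030769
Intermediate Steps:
1/((-72 + (19 - 1*(-3)))*(-65)) = 1/((-72 + (19 + 3))*(-65)) = 1/((-72 + 22)*(-65)) = 1/(-50*(-65)) = 1/3250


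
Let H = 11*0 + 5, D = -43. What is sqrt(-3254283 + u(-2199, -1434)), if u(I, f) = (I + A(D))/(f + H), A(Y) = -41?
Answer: I*sqrt(6645376110643)/1429 ≈ 1804.0*I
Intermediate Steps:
H = 5 (H = 0 + 5 = 5)
u(I, f) = (-41 + I)/(5 + f) (u(I, f) = (I - 41)/(f + 5) = (-41 + I)/(5 + f))
sqrt(-3254283 + u(-2199, -1434)) = sqrt(-3254283 + (-41 - 2199)/(5 - 1434)) = sqrt(-3254283 - 2240/(-1429)) = sqrt(-3254283 - 1/1429*(-2240)) = sqrt(-3254283 + 2240/1429) = sqrt(-4650368167/1429) = I*sqrt(6645376110643)/1429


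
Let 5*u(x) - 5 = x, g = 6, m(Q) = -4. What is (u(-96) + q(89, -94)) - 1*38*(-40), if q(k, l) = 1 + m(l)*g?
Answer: 7394/5 ≈ 1478.8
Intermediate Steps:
q(k, l) = -23 (q(k, l) = 1 - 4*6 = 1 - 24 = -23)
u(x) = 1 + x/5
(u(-96) + q(89, -94)) - 1*38*(-40) = ((1 + (⅕)*(-96)) - 23) - 1*38*(-40) = ((1 - 96/5) - 23) - 38*(-40) = (-91/5 - 23) + 1520 = -206/5 + 1520 = 7394/5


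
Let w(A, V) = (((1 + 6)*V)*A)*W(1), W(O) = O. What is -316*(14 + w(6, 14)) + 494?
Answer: -189738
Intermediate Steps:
w(A, V) = 7*A*V (w(A, V) = (((1 + 6)*V)*A)*1 = ((7*V)*A)*1 = (7*A*V)*1 = 7*A*V)
-316*(14 + w(6, 14)) + 494 = -316*(14 + 7*6*14) + 494 = -316*(14 + 588) + 494 = -316*602 + 494 = -190232 + 494 = -189738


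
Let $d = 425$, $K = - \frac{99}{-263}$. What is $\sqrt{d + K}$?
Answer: $\frac{\sqrt{29422862}}{263} \approx 20.625$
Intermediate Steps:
$K = \frac{99}{263}$ ($K = \left(-99\right) \left(- \frac{1}{263}\right) = \frac{99}{263} \approx 0.37643$)
$\sqrt{d + K} = \sqrt{425 + \frac{99}{263}} = \sqrt{\frac{111874}{263}} = \frac{\sqrt{29422862}}{263}$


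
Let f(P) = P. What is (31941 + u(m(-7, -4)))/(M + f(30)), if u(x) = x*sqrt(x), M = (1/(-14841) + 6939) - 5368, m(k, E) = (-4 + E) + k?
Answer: 474036381/23760440 - 44523*I*sqrt(15)/4752088 ≈ 19.951 - 0.036287*I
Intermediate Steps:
m(k, E) = -4 + E + k
M = 23315210/14841 (M = (-1/14841 + 6939) - 5368 = 102981698/14841 - 5368 = 23315210/14841 ≈ 1571.0)
u(x) = x**(3/2)
(31941 + u(m(-7, -4)))/(M + f(30)) = (31941 + (-4 - 4 - 7)**(3/2))/(23315210/14841 + 30) = (31941 + (-15)**(3/2))/(23760440/14841) = (31941 - 15*I*sqrt(15))*(14841/23760440) = 474036381/23760440 - 44523*I*sqrt(15)/4752088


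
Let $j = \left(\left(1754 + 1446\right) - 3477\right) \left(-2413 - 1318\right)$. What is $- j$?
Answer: $-1033487$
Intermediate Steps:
$j = 1033487$ ($j = \left(3200 - 3477\right) \left(-3731\right) = \left(-277\right) \left(-3731\right) = 1033487$)
$- j = \left(-1\right) 1033487 = -1033487$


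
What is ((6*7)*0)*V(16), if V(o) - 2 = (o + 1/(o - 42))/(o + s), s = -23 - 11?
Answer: 0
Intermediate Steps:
s = -34
V(o) = 2 + (o + 1/(-42 + o))/(-34 + o) (V(o) = 2 + (o + 1/(o - 42))/(o - 34) = 2 + (o + 1/(-42 + o))/(-34 + o))
((6*7)*0)*V(16) = ((6*7)*0)*((2857 - 194*16 + 3*16**2)/(1428 + 16**2 - 76*16)) = (42*0)*((2857 - 3104 + 3*256)/(1428 + 256 - 1216)) = 0*((2857 - 3104 + 768)/468) = 0*((1/468)*521) = 0*(521/468) = 0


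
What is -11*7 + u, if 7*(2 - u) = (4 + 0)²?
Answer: -541/7 ≈ -77.286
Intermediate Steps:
u = -2/7 (u = 2 - (4 + 0)²/7 = 2 - ⅐*4² = 2 - ⅐*16 = 2 - 16/7 = -2/7 ≈ -0.28571)
-11*7 + u = -11*7 - 2/7 = -77 - 2/7 = -541/7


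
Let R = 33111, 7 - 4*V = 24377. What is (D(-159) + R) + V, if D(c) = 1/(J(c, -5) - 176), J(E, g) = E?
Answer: 18102393/670 ≈ 27019.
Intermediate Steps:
V = -12185/2 (V = 7/4 - 1/4*24377 = 7/4 - 24377/4 = -12185/2 ≈ -6092.5)
D(c) = 1/(-176 + c) (D(c) = 1/(c - 176) = 1/(-176 + c))
(D(-159) + R) + V = (1/(-176 - 159) + 33111) - 12185/2 = (1/(-335) + 33111) - 12185/2 = (-1/335 + 33111) - 12185/2 = 11092184/335 - 12185/2 = 18102393/670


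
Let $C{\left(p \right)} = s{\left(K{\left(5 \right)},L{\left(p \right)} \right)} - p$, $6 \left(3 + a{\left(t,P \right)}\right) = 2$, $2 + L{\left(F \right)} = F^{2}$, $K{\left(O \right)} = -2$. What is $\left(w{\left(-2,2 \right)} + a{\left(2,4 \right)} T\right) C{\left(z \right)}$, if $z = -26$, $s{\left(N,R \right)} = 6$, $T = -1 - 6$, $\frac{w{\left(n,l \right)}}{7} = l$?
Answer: $\frac{3136}{3} \approx 1045.3$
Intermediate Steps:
$w{\left(n,l \right)} = 7 l$
$T = -7$ ($T = -1 - 6 = -7$)
$L{\left(F \right)} = -2 + F^{2}$
$a{\left(t,P \right)} = - \frac{8}{3}$ ($a{\left(t,P \right)} = -3 + \frac{1}{6} \cdot 2 = -3 + \frac{1}{3} = - \frac{8}{3}$)
$C{\left(p \right)} = 6 - p$
$\left(w{\left(-2,2 \right)} + a{\left(2,4 \right)} T\right) C{\left(z \right)} = \left(7 \cdot 2 - - \frac{56}{3}\right) \left(6 - -26\right) = \left(14 + \frac{56}{3}\right) \left(6 + 26\right) = \frac{98}{3} \cdot 32 = \frac{3136}{3}$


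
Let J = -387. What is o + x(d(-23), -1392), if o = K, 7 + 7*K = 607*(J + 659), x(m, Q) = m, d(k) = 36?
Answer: 165349/7 ≈ 23621.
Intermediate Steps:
K = 165097/7 (K = -1 + (607*(-387 + 659))/7 = -1 + (607*272)/7 = -1 + (⅐)*165104 = -1 + 165104/7 = 165097/7 ≈ 23585.)
o = 165097/7 ≈ 23585.
o + x(d(-23), -1392) = 165097/7 + 36 = 165349/7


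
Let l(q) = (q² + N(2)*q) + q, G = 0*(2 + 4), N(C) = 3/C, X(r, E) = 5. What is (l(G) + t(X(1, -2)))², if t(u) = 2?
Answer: 4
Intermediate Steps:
G = 0 (G = 0*6 = 0)
l(q) = q² + 5*q/2 (l(q) = (q² + (3/2)*q) + q = (q² + (3*(½))*q) + q = (q² + 3*q/2) + q = q² + 5*q/2)
(l(G) + t(X(1, -2)))² = ((½)*0*(5 + 2*0) + 2)² = ((½)*0*(5 + 0) + 2)² = ((½)*0*5 + 2)² = (0 + 2)² = 2² = 4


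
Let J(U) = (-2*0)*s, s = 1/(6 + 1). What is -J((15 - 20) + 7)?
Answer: 0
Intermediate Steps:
s = ⅐ (s = 1/7 = ⅐ ≈ 0.14286)
J(U) = 0 (J(U) = -2*0*(⅐) = 0*(⅐) = 0)
-J((15 - 20) + 7) = -1*0 = 0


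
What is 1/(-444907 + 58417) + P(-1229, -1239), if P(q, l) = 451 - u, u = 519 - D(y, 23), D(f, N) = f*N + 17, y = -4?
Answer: -55268071/386490 ≈ -143.00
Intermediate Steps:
D(f, N) = 17 + N*f (D(f, N) = N*f + 17 = 17 + N*f)
u = 594 (u = 519 - (17 + 23*(-4)) = 519 - (17 - 92) = 519 - 1*(-75) = 519 + 75 = 594)
P(q, l) = -143 (P(q, l) = 451 - 1*594 = 451 - 594 = -143)
1/(-444907 + 58417) + P(-1229, -1239) = 1/(-444907 + 58417) - 143 = 1/(-386490) - 143 = -1/386490 - 143 = -55268071/386490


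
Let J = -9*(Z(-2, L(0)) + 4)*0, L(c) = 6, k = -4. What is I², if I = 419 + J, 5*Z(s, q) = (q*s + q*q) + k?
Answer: 175561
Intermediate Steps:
Z(s, q) = -⅘ + q²/5 + q*s/5 (Z(s, q) = ((q*s + q*q) - 4)/5 = ((q*s + q²) - 4)/5 = ((q² + q*s) - 4)/5 = (-4 + q² + q*s)/5 = -⅘ + q²/5 + q*s/5)
J = 0 (J = -9*((-⅘ + (⅕)*6² + (⅕)*6*(-2)) + 4)*0 = -9*((-⅘ + (⅕)*36 - 12/5) + 4)*0 = -9*((-⅘ + 36/5 - 12/5) + 4)*0 = -9*(4 + 4)*0 = -72*0 = -9*0 = 0)
I = 419 (I = 419 + 0 = 419)
I² = 419² = 175561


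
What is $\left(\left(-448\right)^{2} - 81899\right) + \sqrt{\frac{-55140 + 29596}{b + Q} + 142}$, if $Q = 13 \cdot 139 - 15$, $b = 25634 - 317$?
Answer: $118805 + \frac{\sqrt{103663026806}}{27109} \approx 1.1882 \cdot 10^{5}$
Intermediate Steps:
$b = 25317$
$Q = 1792$ ($Q = 1807 - 15 = 1792$)
$\left(\left(-448\right)^{2} - 81899\right) + \sqrt{\frac{-55140 + 29596}{b + Q} + 142} = \left(\left(-448\right)^{2} - 81899\right) + \sqrt{\frac{-55140 + 29596}{25317 + 1792} + 142} = \left(200704 - 81899\right) + \sqrt{- \frac{25544}{27109} + 142} = 118805 + \sqrt{\left(-25544\right) \frac{1}{27109} + 142} = 118805 + \sqrt{- \frac{25544}{27109} + 142} = 118805 + \sqrt{\frac{3823934}{27109}} = 118805 + \frac{\sqrt{103663026806}}{27109}$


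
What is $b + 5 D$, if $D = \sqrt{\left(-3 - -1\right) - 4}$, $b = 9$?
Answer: $9 + 5 i \sqrt{6} \approx 9.0 + 12.247 i$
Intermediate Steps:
$D = i \sqrt{6}$ ($D = \sqrt{\left(-3 + 1\right) - 4} = \sqrt{-2 - 4} = \sqrt{-6} = i \sqrt{6} \approx 2.4495 i$)
$b + 5 D = 9 + 5 i \sqrt{6}$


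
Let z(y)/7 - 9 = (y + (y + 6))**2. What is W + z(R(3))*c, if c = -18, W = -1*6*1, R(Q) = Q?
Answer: -19284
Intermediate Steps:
W = -6 (W = -6*1 = -6)
z(y) = 63 + 7*(6 + 2*y)**2 (z(y) = 63 + 7*(y + (y + 6))**2 = 63 + 7*(y + (6 + y))**2 = 63 + 7*(6 + 2*y)**2)
W + z(R(3))*c = -6 + (63 + 28*(3 + 3)**2)*(-18) = -6 + (63 + 28*6**2)*(-18) = -6 + (63 + 28*36)*(-18) = -6 + (63 + 1008)*(-18) = -6 + 1071*(-18) = -6 - 19278 = -19284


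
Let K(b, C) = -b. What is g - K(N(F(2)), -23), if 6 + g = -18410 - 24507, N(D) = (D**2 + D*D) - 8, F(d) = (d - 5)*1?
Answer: -42913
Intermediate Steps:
F(d) = -5 + d (F(d) = (-5 + d)*1 = -5 + d)
N(D) = -8 + 2*D**2 (N(D) = (D**2 + D**2) - 8 = 2*D**2 - 8 = -8 + 2*D**2)
g = -42923 (g = -6 + (-18410 - 24507) = -6 - 42917 = -42923)
g - K(N(F(2)), -23) = -42923 - (-1)*(-8 + 2*(-5 + 2)**2) = -42923 - (-1)*(-8 + 2*(-3)**2) = -42923 - (-1)*(-8 + 2*9) = -42923 - (-1)*(-8 + 18) = -42923 - (-1)*10 = -42923 - 1*(-10) = -42923 + 10 = -42913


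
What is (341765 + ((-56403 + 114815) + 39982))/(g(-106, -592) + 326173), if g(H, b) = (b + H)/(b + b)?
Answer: 260574128/193094765 ≈ 1.3495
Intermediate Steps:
g(H, b) = (H + b)/(2*b) (g(H, b) = (H + b)/((2*b)) = (H + b)*(1/(2*b)) = (H + b)/(2*b))
(341765 + ((-56403 + 114815) + 39982))/(g(-106, -592) + 326173) = (341765 + ((-56403 + 114815) + 39982))/((½)*(-106 - 592)/(-592) + 326173) = (341765 + (58412 + 39982))/((½)*(-1/592)*(-698) + 326173) = (341765 + 98394)/(349/592 + 326173) = 440159/(193094765/592) = 440159*(592/193094765) = 260574128/193094765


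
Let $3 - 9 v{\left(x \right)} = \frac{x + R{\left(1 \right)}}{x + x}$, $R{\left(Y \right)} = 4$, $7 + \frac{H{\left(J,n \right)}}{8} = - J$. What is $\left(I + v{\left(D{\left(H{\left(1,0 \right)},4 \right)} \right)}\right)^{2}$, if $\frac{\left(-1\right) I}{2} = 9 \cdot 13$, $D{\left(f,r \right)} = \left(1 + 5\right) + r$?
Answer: $\frac{442555369}{8100} \approx 54636.0$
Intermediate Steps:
$H{\left(J,n \right)} = -56 - 8 J$ ($H{\left(J,n \right)} = -56 + 8 \left(- J\right) = -56 - 8 J$)
$D{\left(f,r \right)} = 6 + r$
$v{\left(x \right)} = \frac{1}{3} - \frac{4 + x}{18 x}$ ($v{\left(x \right)} = \frac{1}{3} - \frac{\left(x + 4\right) \frac{1}{x + x}}{9} = \frac{1}{3} - \frac{\left(4 + x\right) \frac{1}{2 x}}{9} = \frac{1}{3} - \frac{\frac{1}{2} \frac{1}{x} \left(4 + x\right)}{9} = \frac{1}{3} - \frac{4 + x}{18 x}$)
$I = -234$ ($I = - 2 \cdot 9 \cdot 13 = \left(-2\right) 117 = -234$)
$\left(I + v{\left(D{\left(H{\left(1,0 \right)},4 \right)} \right)}\right)^{2} = \left(-234 + \frac{-4 + 5 \left(6 + 4\right)}{18 \left(6 + 4\right)}\right)^{2} = \left(-234 + \frac{-4 + 5 \cdot 10}{18 \cdot 10}\right)^{2} = \left(-234 + \frac{1}{18} \cdot \frac{1}{10} \left(-4 + 50\right)\right)^{2} = \left(-234 + \frac{1}{18} \cdot \frac{1}{10} \cdot 46\right)^{2} = \left(-234 + \frac{23}{90}\right)^{2} = \left(- \frac{21037}{90}\right)^{2} = \frac{442555369}{8100}$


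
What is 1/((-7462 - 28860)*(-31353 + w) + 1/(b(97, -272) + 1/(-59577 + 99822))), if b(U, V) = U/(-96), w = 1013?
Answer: 433741/477986693435400 ≈ 9.0743e-10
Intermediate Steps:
b(U, V) = -U/96 (b(U, V) = U*(-1/96) = -U/96)
1/((-7462 - 28860)*(-31353 + w) + 1/(b(97, -272) + 1/(-59577 + 99822))) = 1/((-7462 - 28860)*(-31353 + 1013) + 1/(-1/96*97 + 1/(-59577 + 99822))) = 1/(-36322*(-30340) + 1/(-97/96 + 1/40245)) = 1/(1102009480 + 1/(-97/96 + 1/40245)) = 1/(1102009480 + 1/(-433741/429280)) = 1/(1102009480 - 429280/433741) = 1/(477986693435400/433741) = 433741/477986693435400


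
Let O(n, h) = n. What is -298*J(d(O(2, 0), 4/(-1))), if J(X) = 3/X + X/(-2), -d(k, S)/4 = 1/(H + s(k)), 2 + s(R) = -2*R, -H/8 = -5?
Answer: 128885/17 ≈ 7581.5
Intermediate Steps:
H = 40 (H = -8*(-5) = 40)
s(R) = -2 - 2*R
d(k, S) = -4/(38 - 2*k) (d(k, S) = -4/(40 + (-2 - 2*k)) = -4/(38 - 2*k))
J(X) = 3/X - X/2 (J(X) = 3/X + X*(-½) = 3/X - X/2)
-298*J(d(O(2, 0), 4/(-1))) = -298*(3/((2/(-19 + 2))) - 1/(-19 + 2)) = -298*(3/((2/(-17))) - 1/(-17)) = -298*(3/((2*(-1/17))) - (-1)/17) = -298*(3/(-2/17) - ½*(-2/17)) = -298*(3*(-17/2) + 1/17) = -298*(-51/2 + 1/17) = -298*(-865/34) = 128885/17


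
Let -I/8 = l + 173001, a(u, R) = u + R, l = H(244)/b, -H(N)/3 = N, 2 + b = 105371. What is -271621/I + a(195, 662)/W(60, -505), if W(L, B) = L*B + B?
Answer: 252224939763891/1497446792340760 ≈ 0.16844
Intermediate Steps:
b = 105369 (b = -2 + 105371 = 105369)
H(N) = -3*N
l = -244/35123 (l = -3*244/105369 = -732*1/105369 = -244/35123 ≈ -0.0069470)
W(L, B) = B + B*L (W(L, B) = B*L + B = B + B*L)
a(u, R) = R + u
I = -48610511032/35123 (I = -8*(-244/35123 + 173001) = -8*6076313879/35123 = -48610511032/35123 ≈ -1.3840e+6)
-271621/I + a(195, 662)/W(60, -505) = -271621/(-48610511032/35123) + (662 + 195)/((-505*(1 + 60))) = -271621*(-35123/48610511032) + 857/((-505*61)) = 9540144383/48610511032 + 857/(-30805) = 9540144383/48610511032 + 857*(-1/30805) = 9540144383/48610511032 - 857/30805 = 252224939763891/1497446792340760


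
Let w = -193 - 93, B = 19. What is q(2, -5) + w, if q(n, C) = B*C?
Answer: -381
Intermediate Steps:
w = -286
q(n, C) = 19*C
q(2, -5) + w = 19*(-5) - 286 = -95 - 286 = -381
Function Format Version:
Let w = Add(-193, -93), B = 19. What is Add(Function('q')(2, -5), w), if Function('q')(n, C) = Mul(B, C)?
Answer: -381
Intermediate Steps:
w = -286
Function('q')(n, C) = Mul(19, C)
Add(Function('q')(2, -5), w) = Add(Mul(19, -5), -286) = Add(-95, -286) = -381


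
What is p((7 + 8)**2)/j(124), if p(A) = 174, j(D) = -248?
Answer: -87/124 ≈ -0.70161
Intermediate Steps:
p((7 + 8)**2)/j(124) = 174/(-248) = 174*(-1/248) = -87/124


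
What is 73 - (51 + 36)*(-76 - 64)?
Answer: 12253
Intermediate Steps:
73 - (51 + 36)*(-76 - 64) = 73 - 87*(-140) = 73 - 1*(-12180) = 73 + 12180 = 12253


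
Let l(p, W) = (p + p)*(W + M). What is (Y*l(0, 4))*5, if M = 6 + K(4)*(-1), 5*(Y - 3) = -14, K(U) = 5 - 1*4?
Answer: 0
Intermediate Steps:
K(U) = 1 (K(U) = 5 - 4 = 1)
Y = 1/5 (Y = 3 + (1/5)*(-14) = 3 - 14/5 = 1/5 ≈ 0.20000)
M = 5 (M = 6 + 1*(-1) = 6 - 1 = 5)
l(p, W) = 2*p*(5 + W) (l(p, W) = (p + p)*(W + 5) = (2*p)*(5 + W) = 2*p*(5 + W))
(Y*l(0, 4))*5 = ((2*0*(5 + 4))/5)*5 = ((2*0*9)/5)*5 = ((1/5)*0)*5 = 0*5 = 0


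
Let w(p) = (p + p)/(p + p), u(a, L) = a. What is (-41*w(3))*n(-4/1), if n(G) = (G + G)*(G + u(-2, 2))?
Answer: -1968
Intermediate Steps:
n(G) = 2*G*(-2 + G) (n(G) = (G + G)*(G - 2) = (2*G)*(-2 + G) = 2*G*(-2 + G))
w(p) = 1 (w(p) = (2*p)/((2*p)) = (2*p)*(1/(2*p)) = 1)
(-41*w(3))*n(-4/1) = (-41*1)*(2*(-4/1)*(-2 - 4/1)) = -82*(-4*1)*(-2 - 4*1) = -82*(-4)*(-2 - 4) = -82*(-4)*(-6) = -41*48 = -1968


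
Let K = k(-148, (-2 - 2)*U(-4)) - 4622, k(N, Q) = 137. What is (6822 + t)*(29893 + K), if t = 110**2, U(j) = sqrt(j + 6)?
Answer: 480770176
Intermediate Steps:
U(j) = sqrt(6 + j)
t = 12100
K = -4485 (K = 137 - 4622 = -4485)
(6822 + t)*(29893 + K) = (6822 + 12100)*(29893 - 4485) = 18922*25408 = 480770176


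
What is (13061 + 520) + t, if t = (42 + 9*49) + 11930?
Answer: 25994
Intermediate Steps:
t = 12413 (t = (42 + 441) + 11930 = 483 + 11930 = 12413)
(13061 + 520) + t = (13061 + 520) + 12413 = 13581 + 12413 = 25994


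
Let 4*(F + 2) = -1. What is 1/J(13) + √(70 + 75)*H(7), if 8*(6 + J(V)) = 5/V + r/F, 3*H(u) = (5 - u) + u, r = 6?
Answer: -312/1961 + 5*√145/3 ≈ 19.910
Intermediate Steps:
F = -9/4 (F = -2 + (¼)*(-1) = -2 - ¼ = -9/4 ≈ -2.2500)
H(u) = 5/3 (H(u) = ((5 - u) + u)/3 = (⅓)*5 = 5/3)
J(V) = -19/3 + 5/(8*V) (J(V) = -6 + (5/V + 6/(-9/4))/8 = -6 + (5/V + 6*(-4/9))/8 = -6 + (5/V - 8/3)/8 = -6 + (-8/3 + 5/V)/8 = -6 + (-⅓ + 5/(8*V)) = -19/3 + 5/(8*V))
1/J(13) + √(70 + 75)*H(7) = 1/((1/24)*(15 - 152*13)/13) + √(70 + 75)*(5/3) = 1/((1/24)*(1/13)*(15 - 1976)) + √145*(5/3) = 1/((1/24)*(1/13)*(-1961)) + 5*√145/3 = 1/(-1961/312) + 5*√145/3 = -312/1961 + 5*√145/3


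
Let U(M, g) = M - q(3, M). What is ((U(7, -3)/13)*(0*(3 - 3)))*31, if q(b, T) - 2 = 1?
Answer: 0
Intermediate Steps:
q(b, T) = 3 (q(b, T) = 2 + 1 = 3)
U(M, g) = -3 + M (U(M, g) = M - 1*3 = M - 3 = -3 + M)
((U(7, -3)/13)*(0*(3 - 3)))*31 = (((-3 + 7)/13)*(0*(3 - 3)))*31 = ((4*(1/13))*(0*0))*31 = ((4/13)*0)*31 = 0*31 = 0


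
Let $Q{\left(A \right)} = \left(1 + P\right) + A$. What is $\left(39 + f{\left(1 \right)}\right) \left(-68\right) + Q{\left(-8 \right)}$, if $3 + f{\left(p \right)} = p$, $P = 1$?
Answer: $-2522$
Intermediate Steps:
$f{\left(p \right)} = -3 + p$
$Q{\left(A \right)} = 2 + A$ ($Q{\left(A \right)} = \left(1 + 1\right) + A = 2 + A$)
$\left(39 + f{\left(1 \right)}\right) \left(-68\right) + Q{\left(-8 \right)} = \left(39 + \left(-3 + 1\right)\right) \left(-68\right) + \left(2 - 8\right) = \left(39 - 2\right) \left(-68\right) - 6 = 37 \left(-68\right) - 6 = -2516 - 6 = -2522$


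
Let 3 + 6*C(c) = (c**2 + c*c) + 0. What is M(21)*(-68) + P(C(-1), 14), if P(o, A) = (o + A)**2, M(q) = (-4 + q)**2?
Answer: -700583/36 ≈ -19461.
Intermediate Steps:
C(c) = -1/2 + c**2/3 (C(c) = -1/2 + ((c**2 + c*c) + 0)/6 = -1/2 + ((c**2 + c**2) + 0)/6 = -1/2 + (2*c**2 + 0)/6 = -1/2 + (2*c**2)/6 = -1/2 + c**2/3)
P(o, A) = (A + o)**2
M(21)*(-68) + P(C(-1), 14) = (-4 + 21)**2*(-68) + (14 + (-1/2 + (1/3)*(-1)**2))**2 = 17**2*(-68) + (14 + (-1/2 + (1/3)*1))**2 = 289*(-68) + (14 + (-1/2 + 1/3))**2 = -19652 + (14 - 1/6)**2 = -19652 + (83/6)**2 = -19652 + 6889/36 = -700583/36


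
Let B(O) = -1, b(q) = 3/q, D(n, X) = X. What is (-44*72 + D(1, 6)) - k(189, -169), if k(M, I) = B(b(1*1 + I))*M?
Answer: -2973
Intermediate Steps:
k(M, I) = -M
(-44*72 + D(1, 6)) - k(189, -169) = (-44*72 + 6) - (-1)*189 = (-3168 + 6) - 1*(-189) = -3162 + 189 = -2973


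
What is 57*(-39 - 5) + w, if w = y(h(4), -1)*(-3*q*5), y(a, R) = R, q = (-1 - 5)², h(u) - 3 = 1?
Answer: -1968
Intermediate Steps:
h(u) = 4 (h(u) = 3 + 1 = 4)
q = 36 (q = (-6)² = 36)
w = 540 (w = -(-3*36)*5 = -(-108)*5 = -1*(-540) = 540)
57*(-39 - 5) + w = 57*(-39 - 5) + 540 = 57*(-44) + 540 = -2508 + 540 = -1968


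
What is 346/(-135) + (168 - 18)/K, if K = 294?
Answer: -13579/6615 ≈ -2.0528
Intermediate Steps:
346/(-135) + (168 - 18)/K = 346/(-135) + (168 - 18)/294 = 346*(-1/135) + 150*(1/294) = -346/135 + 25/49 = -13579/6615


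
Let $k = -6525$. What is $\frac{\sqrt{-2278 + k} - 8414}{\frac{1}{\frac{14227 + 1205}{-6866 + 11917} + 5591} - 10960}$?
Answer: $\frac{237742391222}{309681075029} - \frac{28255573 i \sqrt{8803}}{309681075029} \approx 0.7677 - 0.0085606 i$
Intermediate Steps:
$\frac{\sqrt{-2278 + k} - 8414}{\frac{1}{\frac{14227 + 1205}{-6866 + 11917} + 5591} - 10960} = \frac{\sqrt{-2278 - 6525} - 8414}{\frac{1}{\frac{14227 + 1205}{-6866 + 11917} + 5591} - 10960} = \frac{\sqrt{-8803} - 8414}{\frac{1}{\frac{15432}{5051} + 5591} - 10960} = \frac{i \sqrt{8803} - 8414}{\frac{1}{15432 \cdot \frac{1}{5051} + 5591} - 10960} = \frac{-8414 + i \sqrt{8803}}{\frac{1}{\frac{15432}{5051} + 5591} - 10960} = \frac{-8414 + i \sqrt{8803}}{\frac{1}{\frac{28255573}{5051}} - 10960} = \frac{-8414 + i \sqrt{8803}}{\frac{5051}{28255573} - 10960} = \frac{-8414 + i \sqrt{8803}}{- \frac{309681075029}{28255573}} = \left(-8414 + i \sqrt{8803}\right) \left(- \frac{28255573}{309681075029}\right) = \frac{237742391222}{309681075029} - \frac{28255573 i \sqrt{8803}}{309681075029}$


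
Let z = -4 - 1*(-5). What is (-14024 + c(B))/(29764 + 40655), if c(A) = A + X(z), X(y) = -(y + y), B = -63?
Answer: -14089/70419 ≈ -0.20007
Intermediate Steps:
z = 1 (z = -4 + 5 = 1)
X(y) = -2*y
c(A) = -2 + A (c(A) = A - 2*1 = A - 2 = -2 + A)
(-14024 + c(B))/(29764 + 40655) = (-14024 + (-2 - 63))/(29764 + 40655) = (-14024 - 65)/70419 = -14089*1/70419 = -14089/70419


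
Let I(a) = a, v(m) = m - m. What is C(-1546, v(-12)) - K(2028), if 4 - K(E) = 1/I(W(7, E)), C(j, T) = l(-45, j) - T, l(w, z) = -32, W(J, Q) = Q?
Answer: -73007/2028 ≈ -36.000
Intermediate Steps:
v(m) = 0
C(j, T) = -32 - T
K(E) = 4 - 1/E
C(-1546, v(-12)) - K(2028) = (-32 - 1*0) - (4 - 1/2028) = (-32 + 0) - (4 - 1*1/2028) = -32 - (4 - 1/2028) = -32 - 1*8111/2028 = -32 - 8111/2028 = -73007/2028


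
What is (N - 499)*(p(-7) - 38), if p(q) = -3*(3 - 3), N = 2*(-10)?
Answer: 19722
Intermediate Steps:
N = -20
p(q) = 0 (p(q) = -3*0 = 0)
(N - 499)*(p(-7) - 38) = (-20 - 499)*(0 - 38) = -519*(-38) = 19722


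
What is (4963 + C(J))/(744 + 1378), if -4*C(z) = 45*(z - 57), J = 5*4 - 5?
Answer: 10871/4244 ≈ 2.5615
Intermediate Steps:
J = 15 (J = 20 - 5 = 15)
C(z) = 2565/4 - 45*z/4 (C(z) = -45*(z - 57)/4 = -45*(-57 + z)/4 = -(-2565 + 45*z)/4 = 2565/4 - 45*z/4)
(4963 + C(J))/(744 + 1378) = (4963 + (2565/4 - 45/4*15))/(744 + 1378) = (4963 + (2565/4 - 675/4))/2122 = (4963 + 945/2)*(1/2122) = (10871/2)*(1/2122) = 10871/4244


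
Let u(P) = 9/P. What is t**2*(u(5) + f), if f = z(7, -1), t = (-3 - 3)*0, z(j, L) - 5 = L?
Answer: 0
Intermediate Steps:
z(j, L) = 5 + L
t = 0 (t = -6*0 = 0)
f = 4 (f = 5 - 1 = 4)
t**2*(u(5) + f) = 0**2*(9/5 + 4) = 0*(9*(1/5) + 4) = 0*(9/5 + 4) = 0*(29/5) = 0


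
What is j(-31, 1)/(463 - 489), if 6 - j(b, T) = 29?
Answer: 23/26 ≈ 0.88461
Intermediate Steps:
j(b, T) = -23 (j(b, T) = 6 - 1*29 = 6 - 29 = -23)
j(-31, 1)/(463 - 489) = -23/(463 - 489) = -23/(-26) = -23*(-1/26) = 23/26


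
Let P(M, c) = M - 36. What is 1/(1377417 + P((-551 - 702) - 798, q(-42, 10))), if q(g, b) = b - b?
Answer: 1/1375330 ≈ 7.2710e-7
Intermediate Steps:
q(g, b) = 0
P(M, c) = -36 + M
1/(1377417 + P((-551 - 702) - 798, q(-42, 10))) = 1/(1377417 + (-36 + ((-551 - 702) - 798))) = 1/(1377417 + (-36 + (-1253 - 798))) = 1/(1377417 + (-36 - 2051)) = 1/(1377417 - 2087) = 1/1375330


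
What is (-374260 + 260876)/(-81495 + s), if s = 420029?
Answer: -56692/169267 ≈ -0.33493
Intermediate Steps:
(-374260 + 260876)/(-81495 + s) = (-374260 + 260876)/(-81495 + 420029) = -113384/338534 = -113384*1/338534 = -56692/169267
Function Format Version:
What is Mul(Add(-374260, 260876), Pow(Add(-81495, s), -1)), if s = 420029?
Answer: Rational(-56692, 169267) ≈ -0.33493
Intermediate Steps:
Mul(Add(-374260, 260876), Pow(Add(-81495, s), -1)) = Mul(Add(-374260, 260876), Pow(Add(-81495, 420029), -1)) = Mul(-113384, Pow(338534, -1)) = Mul(-113384, Rational(1, 338534)) = Rational(-56692, 169267)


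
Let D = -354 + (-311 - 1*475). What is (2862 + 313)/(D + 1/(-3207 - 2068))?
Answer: -16748125/6013501 ≈ -2.7851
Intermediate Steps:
D = -1140 (D = -354 + (-311 - 475) = -354 - 786 = -1140)
(2862 + 313)/(D + 1/(-3207 - 2068)) = (2862 + 313)/(-1140 + 1/(-3207 - 2068)) = 3175/(-1140 + 1/(-5275)) = 3175/(-1140 - 1/5275) = 3175/(-6013501/5275) = 3175*(-5275/6013501) = -16748125/6013501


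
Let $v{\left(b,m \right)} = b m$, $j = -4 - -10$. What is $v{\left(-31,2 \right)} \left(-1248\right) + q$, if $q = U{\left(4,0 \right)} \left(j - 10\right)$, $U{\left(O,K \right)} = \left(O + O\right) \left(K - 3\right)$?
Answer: $77472$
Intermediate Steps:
$U{\left(O,K \right)} = 2 O \left(-3 + K\right)$
$j = 6$ ($j = -4 + 10 = 6$)
$q = 96$ ($q = 2 \cdot 4 \left(-3 + 0\right) \left(6 - 10\right) = 2 \cdot 4 \left(-3\right) \left(-4\right) = \left(-24\right) \left(-4\right) = 96$)
$v{\left(-31,2 \right)} \left(-1248\right) + q = \left(-31\right) 2 \left(-1248\right) + 96 = \left(-62\right) \left(-1248\right) + 96 = 77376 + 96 = 77472$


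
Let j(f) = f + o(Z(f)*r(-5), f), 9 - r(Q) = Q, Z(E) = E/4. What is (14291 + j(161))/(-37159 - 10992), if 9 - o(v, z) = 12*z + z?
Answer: -12368/48151 ≈ -0.25686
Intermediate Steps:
Z(E) = E/4 (Z(E) = E*(¼) = E/4)
r(Q) = 9 - Q
o(v, z) = 9 - 13*z (o(v, z) = 9 - (12*z + z) = 9 - 13*z)
j(f) = 9 - 12*f (j(f) = f + (9 - 13*f) = 9 - 12*f)
(14291 + j(161))/(-37159 - 10992) = (14291 + (9 - 12*161))/(-37159 - 10992) = (14291 + (9 - 1932))/(-48151) = (14291 - 1923)*(-1/48151) = 12368*(-1/48151) = -12368/48151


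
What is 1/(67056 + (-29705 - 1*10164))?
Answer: 1/27187 ≈ 3.6782e-5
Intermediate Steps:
1/(67056 + (-29705 - 1*10164)) = 1/(67056 + (-29705 - 10164)) = 1/(67056 - 39869) = 1/27187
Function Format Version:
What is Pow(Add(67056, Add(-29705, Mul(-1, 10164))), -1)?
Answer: Rational(1, 27187) ≈ 3.6782e-5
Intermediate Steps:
Pow(Add(67056, Add(-29705, Mul(-1, 10164))), -1) = Pow(Add(67056, Add(-29705, -10164)), -1) = Pow(Add(67056, -39869), -1) = Pow(27187, -1) = Rational(1, 27187)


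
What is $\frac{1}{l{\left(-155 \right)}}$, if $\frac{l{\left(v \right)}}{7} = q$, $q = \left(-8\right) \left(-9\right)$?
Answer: $\frac{1}{504} \approx 0.0019841$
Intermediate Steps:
$q = 72$
$l{\left(v \right)} = 504$ ($l{\left(v \right)} = 7 \cdot 72 = 504$)
$\frac{1}{l{\left(-155 \right)}} = \frac{1}{504}$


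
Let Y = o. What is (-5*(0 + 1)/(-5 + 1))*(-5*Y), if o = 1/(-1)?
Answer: 25/4 ≈ 6.2500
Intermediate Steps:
o = -1
Y = -1
(-5*(0 + 1)/(-5 + 1))*(-5*Y) = (-5*(0 + 1)/(-5 + 1))*(-5*(-1)) = -5/(-4)*5 = -5*(-1)/4*5 = -5*(-1/4)*5 = (5/4)*5 = 25/4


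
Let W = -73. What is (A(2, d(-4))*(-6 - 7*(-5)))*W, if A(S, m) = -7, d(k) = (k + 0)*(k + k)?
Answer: 14819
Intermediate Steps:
d(k) = 2*k² (d(k) = k*(2*k) = 2*k²)
(A(2, d(-4))*(-6 - 7*(-5)))*W = -7*(-6 - 7*(-5))*(-73) = -7*(-6 + 35)*(-73) = -7*29*(-73) = -203*(-73) = 14819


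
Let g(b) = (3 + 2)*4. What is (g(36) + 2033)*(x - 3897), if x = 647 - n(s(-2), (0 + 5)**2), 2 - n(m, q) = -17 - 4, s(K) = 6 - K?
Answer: -6719469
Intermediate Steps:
g(b) = 20 (g(b) = 5*4 = 20)
n(m, q) = 23 (n(m, q) = 2 - (-17 - 4) = 2 - 1*(-21) = 2 + 21 = 23)
x = 624 (x = 647 - 1*23 = 647 - 23 = 624)
(g(36) + 2033)*(x - 3897) = (20 + 2033)*(624 - 3897) = 2053*(-3273) = -6719469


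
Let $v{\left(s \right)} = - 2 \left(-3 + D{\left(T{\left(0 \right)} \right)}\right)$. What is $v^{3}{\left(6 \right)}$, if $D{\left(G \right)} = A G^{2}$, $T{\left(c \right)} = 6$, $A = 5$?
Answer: $-44361864$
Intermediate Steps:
$D{\left(G \right)} = 5 G^{2}$
$v{\left(s \right)} = -354$ ($v{\left(s \right)} = - 2 \left(-3 + 5 \cdot 6^{2}\right) = - 2 \left(-3 + 5 \cdot 36\right) = - 2 \left(-3 + 180\right) = \left(-2\right) 177 = -354$)
$v^{3}{\left(6 \right)} = \left(-354\right)^{3} = -44361864$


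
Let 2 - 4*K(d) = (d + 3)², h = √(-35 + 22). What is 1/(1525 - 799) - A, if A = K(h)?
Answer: -544/363 + 3*I*√13/2 ≈ -1.4986 + 5.4083*I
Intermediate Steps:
h = I*√13 (h = √(-13) = I*√13 ≈ 3.6056*I)
K(d) = ½ - (3 + d)²/4 (K(d) = ½ - (d + 3)²/4 = ½ - (3 + d)²/4)
A = ½ - (3 + I*√13)²/4 ≈ 1.5 - 5.4083*I
1/(1525 - 799) - A = 1/(1525 - 799) - (3/2 - 3*I*√13/2) = 1/726 + (-3/2 + 3*I*√13/2) = -544/363 + 3*I*√13/2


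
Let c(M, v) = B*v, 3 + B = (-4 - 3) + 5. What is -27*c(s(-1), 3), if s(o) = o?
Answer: 405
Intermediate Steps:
B = -5 (B = -3 + ((-4 - 3) + 5) = -3 + (-7 + 5) = -3 - 2 = -5)
c(M, v) = -5*v
-27*c(s(-1), 3) = -(-135)*3 = -27*(-15) = 405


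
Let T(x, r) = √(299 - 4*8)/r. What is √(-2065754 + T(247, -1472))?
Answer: √(-69938167424 - 23*√267)/184 ≈ 1437.3*I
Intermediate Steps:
T(x, r) = √267/r (T(x, r) = √(299 - 32)/r = √267/r)
√(-2065754 + T(247, -1472)) = √(-2065754 + √267/(-1472)) = √(-2065754 + √267*(-1/1472)) = √(-2065754 - √267/1472)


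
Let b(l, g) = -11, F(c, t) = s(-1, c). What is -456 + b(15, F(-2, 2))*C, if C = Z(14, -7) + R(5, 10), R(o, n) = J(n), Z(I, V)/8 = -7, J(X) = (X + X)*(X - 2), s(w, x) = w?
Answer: -1600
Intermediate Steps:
J(X) = 2*X*(-2 + X) (J(X) = (2*X)*(-2 + X) = 2*X*(-2 + X))
F(c, t) = -1
Z(I, V) = -56 (Z(I, V) = 8*(-7) = -56)
R(o, n) = 2*n*(-2 + n)
C = 104 (C = -56 + 2*10*(-2 + 10) = -56 + 2*10*8 = -56 + 160 = 104)
-456 + b(15, F(-2, 2))*C = -456 - 11*104 = -456 - 1144 = -1600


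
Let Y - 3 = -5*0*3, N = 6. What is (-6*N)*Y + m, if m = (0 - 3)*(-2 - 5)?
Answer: -87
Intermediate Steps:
Y = 3 (Y = 3 - 5*0*3 = 3 + 0*3 = 3 + 0 = 3)
m = 21 (m = -3*(-7) = 21)
(-6*N)*Y + m = -6*6*3 + 21 = -36*3 + 21 = -108 + 21 = -87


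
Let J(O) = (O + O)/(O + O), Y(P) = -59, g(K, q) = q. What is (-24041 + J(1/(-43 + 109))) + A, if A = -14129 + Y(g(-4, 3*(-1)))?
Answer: -38228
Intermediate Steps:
A = -14188 (A = -14129 - 59 = -14188)
J(O) = 1 (J(O) = (2*O)/((2*O)) = (2*O)*(1/(2*O)) = 1)
(-24041 + J(1/(-43 + 109))) + A = (-24041 + 1) - 14188 = -24040 - 14188 = -38228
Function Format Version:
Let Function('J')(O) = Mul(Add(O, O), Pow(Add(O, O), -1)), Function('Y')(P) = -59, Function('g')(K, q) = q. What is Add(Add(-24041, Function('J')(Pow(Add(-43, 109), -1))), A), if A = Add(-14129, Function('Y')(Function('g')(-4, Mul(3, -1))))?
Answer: -38228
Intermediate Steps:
A = -14188 (A = Add(-14129, -59) = -14188)
Function('J')(O) = 1 (Function('J')(O) = Mul(Mul(2, O), Pow(Mul(2, O), -1)) = Mul(Mul(2, O), Mul(Rational(1, 2), Pow(O, -1))) = 1)
Add(Add(-24041, Function('J')(Pow(Add(-43, 109), -1))), A) = Add(Add(-24041, 1), -14188) = Add(-24040, -14188) = -38228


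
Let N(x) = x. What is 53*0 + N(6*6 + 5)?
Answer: 41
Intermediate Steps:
53*0 + N(6*6 + 5) = 53*0 + (6*6 + 5) = 0 + (36 + 5) = 0 + 41 = 41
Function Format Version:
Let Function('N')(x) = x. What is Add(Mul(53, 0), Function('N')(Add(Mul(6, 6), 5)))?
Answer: 41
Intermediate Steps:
Add(Mul(53, 0), Function('N')(Add(Mul(6, 6), 5))) = Add(Mul(53, 0), Add(Mul(6, 6), 5)) = Add(0, Add(36, 5)) = Add(0, 41) = 41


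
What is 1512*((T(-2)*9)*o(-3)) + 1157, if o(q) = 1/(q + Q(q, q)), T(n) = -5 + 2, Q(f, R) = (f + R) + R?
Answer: 4559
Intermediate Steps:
Q(f, R) = f + 2*R (Q(f, R) = (R + f) + R = f + 2*R)
T(n) = -3
o(q) = 1/(4*q) (o(q) = 1/(q + (q + 2*q)) = 1/(q + 3*q) = 1/(4*q))
1512*((T(-2)*9)*o(-3)) + 1157 = 1512*((-3*9)*((¼)/(-3))) + 1157 = 1512*(-27*(-1)/(4*3)) + 1157 = 1512*(-27*(-1/12)) + 1157 = 1512*(9/4) + 1157 = 3402 + 1157 = 4559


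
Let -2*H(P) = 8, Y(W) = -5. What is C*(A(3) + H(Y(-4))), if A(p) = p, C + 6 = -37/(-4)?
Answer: -13/4 ≈ -3.2500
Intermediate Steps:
C = 13/4 (C = -6 - 37/(-4) = -6 - 37*(-¼) = -6 + 37/4 = 13/4 ≈ 3.2500)
H(P) = -4 (H(P) = -½*8 = -4)
C*(A(3) + H(Y(-4))) = 13*(3 - 4)/4 = (13/4)*(-1) = -13/4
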